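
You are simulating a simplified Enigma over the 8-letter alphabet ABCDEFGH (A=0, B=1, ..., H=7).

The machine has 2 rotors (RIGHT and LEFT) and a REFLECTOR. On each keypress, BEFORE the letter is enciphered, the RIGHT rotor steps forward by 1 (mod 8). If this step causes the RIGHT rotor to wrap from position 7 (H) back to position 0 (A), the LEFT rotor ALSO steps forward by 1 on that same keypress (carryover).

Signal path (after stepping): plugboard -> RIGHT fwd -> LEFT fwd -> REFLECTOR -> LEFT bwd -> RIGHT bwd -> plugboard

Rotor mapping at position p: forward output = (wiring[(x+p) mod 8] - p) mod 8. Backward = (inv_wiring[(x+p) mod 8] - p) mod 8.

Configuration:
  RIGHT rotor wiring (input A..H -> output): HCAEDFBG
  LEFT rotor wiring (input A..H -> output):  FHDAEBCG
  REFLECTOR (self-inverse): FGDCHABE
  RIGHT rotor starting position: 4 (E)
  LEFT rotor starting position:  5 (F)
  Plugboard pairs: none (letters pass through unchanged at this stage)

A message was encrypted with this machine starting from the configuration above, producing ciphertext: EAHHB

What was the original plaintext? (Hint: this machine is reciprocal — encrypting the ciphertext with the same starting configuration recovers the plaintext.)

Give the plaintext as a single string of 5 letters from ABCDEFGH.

Answer: DCEEG

Derivation:
Char 1 ('E'): step: R->5, L=5; E->plug->E->R->F->L->G->refl->B->L'->C->R'->D->plug->D
Char 2 ('A'): step: R->6, L=5; A->plug->A->R->D->L->A->refl->F->L'->B->R'->C->plug->C
Char 3 ('H'): step: R->7, L=5; H->plug->H->R->C->L->B->refl->G->L'->F->R'->E->plug->E
Char 4 ('H'): step: R->0, L->6 (L advanced); H->plug->H->R->G->L->G->refl->B->L'->D->R'->E->plug->E
Char 5 ('B'): step: R->1, L=6; B->plug->B->R->H->L->D->refl->C->L'->F->R'->G->plug->G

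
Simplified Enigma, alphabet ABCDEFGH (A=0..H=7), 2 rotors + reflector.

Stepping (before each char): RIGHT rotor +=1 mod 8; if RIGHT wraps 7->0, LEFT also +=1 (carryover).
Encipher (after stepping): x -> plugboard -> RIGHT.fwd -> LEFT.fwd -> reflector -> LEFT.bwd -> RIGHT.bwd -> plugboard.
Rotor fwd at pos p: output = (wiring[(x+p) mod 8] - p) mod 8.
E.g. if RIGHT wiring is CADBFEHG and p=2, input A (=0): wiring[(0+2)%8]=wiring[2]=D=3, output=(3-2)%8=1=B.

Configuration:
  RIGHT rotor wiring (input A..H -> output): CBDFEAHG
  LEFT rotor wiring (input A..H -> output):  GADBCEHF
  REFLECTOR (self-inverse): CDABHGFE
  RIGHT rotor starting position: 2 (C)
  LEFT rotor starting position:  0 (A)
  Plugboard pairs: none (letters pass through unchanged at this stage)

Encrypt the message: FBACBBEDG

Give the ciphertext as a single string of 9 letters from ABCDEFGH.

Char 1 ('F'): step: R->3, L=0; F->plug->F->R->H->L->F->refl->G->L'->A->R'->H->plug->H
Char 2 ('B'): step: R->4, L=0; B->plug->B->R->E->L->C->refl->A->L'->B->R'->H->plug->H
Char 3 ('A'): step: R->5, L=0; A->plug->A->R->D->L->B->refl->D->L'->C->R'->B->plug->B
Char 4 ('C'): step: R->6, L=0; C->plug->C->R->E->L->C->refl->A->L'->B->R'->A->plug->A
Char 5 ('B'): step: R->7, L=0; B->plug->B->R->D->L->B->refl->D->L'->C->R'->C->plug->C
Char 6 ('B'): step: R->0, L->1 (L advanced); B->plug->B->R->B->L->C->refl->A->L'->C->R'->A->plug->A
Char 7 ('E'): step: R->1, L=1; E->plug->E->R->H->L->F->refl->G->L'->F->R'->G->plug->G
Char 8 ('D'): step: R->2, L=1; D->plug->D->R->G->L->E->refl->H->L'->A->R'->G->plug->G
Char 9 ('G'): step: R->3, L=1; G->plug->G->R->G->L->E->refl->H->L'->A->R'->H->plug->H

Answer: HHBACAGGH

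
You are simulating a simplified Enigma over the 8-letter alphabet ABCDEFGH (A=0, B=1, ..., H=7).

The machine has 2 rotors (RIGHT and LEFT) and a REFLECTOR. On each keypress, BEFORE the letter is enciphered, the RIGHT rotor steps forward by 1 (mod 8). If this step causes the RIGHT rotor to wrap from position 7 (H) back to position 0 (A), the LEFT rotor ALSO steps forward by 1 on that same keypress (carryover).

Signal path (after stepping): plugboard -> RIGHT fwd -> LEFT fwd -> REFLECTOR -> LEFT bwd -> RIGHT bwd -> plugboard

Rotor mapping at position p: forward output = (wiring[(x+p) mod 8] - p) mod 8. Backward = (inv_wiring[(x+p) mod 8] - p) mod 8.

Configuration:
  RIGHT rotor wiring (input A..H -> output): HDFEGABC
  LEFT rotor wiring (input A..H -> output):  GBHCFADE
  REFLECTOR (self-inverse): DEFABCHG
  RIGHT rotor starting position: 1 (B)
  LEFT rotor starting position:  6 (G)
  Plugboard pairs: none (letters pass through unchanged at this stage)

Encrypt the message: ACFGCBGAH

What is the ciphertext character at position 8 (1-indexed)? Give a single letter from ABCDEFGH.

Char 1 ('A'): step: R->2, L=6; A->plug->A->R->D->L->D->refl->A->L'->C->R'->B->plug->B
Char 2 ('C'): step: R->3, L=6; C->plug->C->R->F->L->E->refl->B->L'->E->R'->F->plug->F
Char 3 ('F'): step: R->4, L=6; F->plug->F->R->H->L->C->refl->F->L'->A->R'->H->plug->H
Char 4 ('G'): step: R->5, L=6; G->plug->G->R->H->L->C->refl->F->L'->A->R'->F->plug->F
Char 5 ('C'): step: R->6, L=6; C->plug->C->R->B->L->G->refl->H->L'->G->R'->F->plug->F
Char 6 ('B'): step: R->7, L=6; B->plug->B->R->A->L->F->refl->C->L'->H->R'->F->plug->F
Char 7 ('G'): step: R->0, L->7 (L advanced); G->plug->G->R->B->L->H->refl->G->L'->F->R'->C->plug->C
Char 8 ('A'): step: R->1, L=7; A->plug->A->R->C->L->C->refl->F->L'->A->R'->F->plug->F

F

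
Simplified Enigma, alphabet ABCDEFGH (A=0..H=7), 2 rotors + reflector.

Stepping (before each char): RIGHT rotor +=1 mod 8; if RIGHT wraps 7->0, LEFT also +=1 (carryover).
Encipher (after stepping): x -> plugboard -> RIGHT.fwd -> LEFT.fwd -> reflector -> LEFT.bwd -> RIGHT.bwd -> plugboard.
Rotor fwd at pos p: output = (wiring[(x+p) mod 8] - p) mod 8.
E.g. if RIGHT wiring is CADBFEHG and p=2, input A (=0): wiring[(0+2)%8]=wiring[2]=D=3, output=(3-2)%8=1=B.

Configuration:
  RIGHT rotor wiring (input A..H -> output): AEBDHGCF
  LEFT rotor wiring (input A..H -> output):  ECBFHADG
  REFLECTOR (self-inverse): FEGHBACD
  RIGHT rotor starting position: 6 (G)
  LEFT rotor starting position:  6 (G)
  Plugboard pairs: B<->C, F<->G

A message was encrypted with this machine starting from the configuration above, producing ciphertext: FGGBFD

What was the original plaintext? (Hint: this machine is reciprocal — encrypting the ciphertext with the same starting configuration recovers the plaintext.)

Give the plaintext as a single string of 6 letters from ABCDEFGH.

Char 1 ('F'): step: R->7, L=6; F->plug->G->R->H->L->C->refl->G->L'->C->R'->D->plug->D
Char 2 ('G'): step: R->0, L->7 (L advanced); G->plug->F->R->G->L->B->refl->E->L'->H->R'->E->plug->E
Char 3 ('G'): step: R->1, L=7; G->plug->F->R->B->L->F->refl->A->L'->F->R'->E->plug->E
Char 4 ('B'): step: R->2, L=7; B->plug->C->R->F->L->A->refl->F->L'->B->R'->B->plug->C
Char 5 ('F'): step: R->3, L=7; F->plug->G->R->B->L->F->refl->A->L'->F->R'->F->plug->G
Char 6 ('D'): step: R->4, L=7; D->plug->D->R->B->L->F->refl->A->L'->F->R'->G->plug->F

Answer: DEECGF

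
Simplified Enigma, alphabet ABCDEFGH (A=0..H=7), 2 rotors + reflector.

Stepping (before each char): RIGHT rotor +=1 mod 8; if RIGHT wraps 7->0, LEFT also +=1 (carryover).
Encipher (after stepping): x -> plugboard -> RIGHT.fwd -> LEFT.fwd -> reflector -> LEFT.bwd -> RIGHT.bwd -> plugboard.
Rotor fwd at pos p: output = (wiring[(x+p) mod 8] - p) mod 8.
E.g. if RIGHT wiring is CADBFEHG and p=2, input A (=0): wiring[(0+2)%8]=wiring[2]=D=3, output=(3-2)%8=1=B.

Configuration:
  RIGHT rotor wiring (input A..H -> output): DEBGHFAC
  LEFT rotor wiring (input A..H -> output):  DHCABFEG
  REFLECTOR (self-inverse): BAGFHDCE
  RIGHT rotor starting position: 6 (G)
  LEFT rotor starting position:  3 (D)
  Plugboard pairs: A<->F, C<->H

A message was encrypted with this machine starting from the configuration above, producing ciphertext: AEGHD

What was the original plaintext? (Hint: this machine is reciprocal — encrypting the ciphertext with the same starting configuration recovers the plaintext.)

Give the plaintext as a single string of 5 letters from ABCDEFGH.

Answer: BBCAA

Derivation:
Char 1 ('A'): step: R->7, L=3; A->plug->F->R->A->L->F->refl->D->L'->E->R'->B->plug->B
Char 2 ('E'): step: R->0, L->4 (L advanced); E->plug->E->R->H->L->E->refl->H->L'->E->R'->B->plug->B
Char 3 ('G'): step: R->1, L=4; G->plug->G->R->B->L->B->refl->A->L'->C->R'->H->plug->C
Char 4 ('H'): step: R->2, L=4; H->plug->C->R->F->L->D->refl->F->L'->A->R'->F->plug->A
Char 5 ('D'): step: R->3, L=4; D->plug->D->R->F->L->D->refl->F->L'->A->R'->F->plug->A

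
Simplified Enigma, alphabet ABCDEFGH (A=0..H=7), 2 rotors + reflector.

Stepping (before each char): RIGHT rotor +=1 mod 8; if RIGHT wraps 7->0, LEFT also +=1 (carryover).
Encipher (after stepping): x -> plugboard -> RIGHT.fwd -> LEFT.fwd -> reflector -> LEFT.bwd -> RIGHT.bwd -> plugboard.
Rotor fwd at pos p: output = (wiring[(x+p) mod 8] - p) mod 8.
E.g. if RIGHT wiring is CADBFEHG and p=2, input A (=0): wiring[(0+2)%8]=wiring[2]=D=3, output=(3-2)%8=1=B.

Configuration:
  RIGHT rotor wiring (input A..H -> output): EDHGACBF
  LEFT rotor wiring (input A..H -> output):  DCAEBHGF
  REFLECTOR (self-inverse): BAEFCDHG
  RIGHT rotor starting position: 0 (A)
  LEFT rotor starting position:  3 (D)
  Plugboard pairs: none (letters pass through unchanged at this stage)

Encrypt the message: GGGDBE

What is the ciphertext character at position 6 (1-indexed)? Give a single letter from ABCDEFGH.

Char 1 ('G'): step: R->1, L=3; G->plug->G->R->E->L->C->refl->E->L'->C->R'->A->plug->A
Char 2 ('G'): step: R->2, L=3; G->plug->G->R->C->L->E->refl->C->L'->E->R'->B->plug->B
Char 3 ('G'): step: R->3, L=3; G->plug->G->R->A->L->B->refl->A->L'->F->R'->B->plug->B
Char 4 ('D'): step: R->4, L=3; D->plug->D->R->B->L->G->refl->H->L'->G->R'->B->plug->B
Char 5 ('B'): step: R->5, L=3; B->plug->B->R->E->L->C->refl->E->L'->C->R'->F->plug->F
Char 6 ('E'): step: R->6, L=3; E->plug->E->R->B->L->G->refl->H->L'->G->R'->C->plug->C

C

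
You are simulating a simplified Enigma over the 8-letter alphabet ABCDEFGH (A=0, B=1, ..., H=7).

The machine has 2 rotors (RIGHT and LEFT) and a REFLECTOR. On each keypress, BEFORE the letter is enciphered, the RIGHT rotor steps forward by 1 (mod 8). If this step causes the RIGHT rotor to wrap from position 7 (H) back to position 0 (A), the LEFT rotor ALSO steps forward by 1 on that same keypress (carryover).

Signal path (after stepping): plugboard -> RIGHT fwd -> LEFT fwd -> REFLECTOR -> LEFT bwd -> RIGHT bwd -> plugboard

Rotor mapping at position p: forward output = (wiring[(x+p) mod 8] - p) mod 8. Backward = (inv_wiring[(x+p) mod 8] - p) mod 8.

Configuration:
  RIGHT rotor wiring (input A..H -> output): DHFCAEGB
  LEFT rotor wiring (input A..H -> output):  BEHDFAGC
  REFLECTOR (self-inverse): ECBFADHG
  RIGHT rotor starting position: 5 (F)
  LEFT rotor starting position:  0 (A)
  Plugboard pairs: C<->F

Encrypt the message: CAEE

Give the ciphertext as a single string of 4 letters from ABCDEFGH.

Char 1 ('C'): step: R->6, L=0; C->plug->F->R->E->L->F->refl->D->L'->D->R'->B->plug->B
Char 2 ('A'): step: R->7, L=0; A->plug->A->R->C->L->H->refl->G->L'->G->R'->D->plug->D
Char 3 ('E'): step: R->0, L->1 (L advanced); E->plug->E->R->A->L->D->refl->F->L'->F->R'->C->plug->F
Char 4 ('E'): step: R->1, L=1; E->plug->E->R->D->L->E->refl->A->L'->H->R'->D->plug->D

Answer: BDFD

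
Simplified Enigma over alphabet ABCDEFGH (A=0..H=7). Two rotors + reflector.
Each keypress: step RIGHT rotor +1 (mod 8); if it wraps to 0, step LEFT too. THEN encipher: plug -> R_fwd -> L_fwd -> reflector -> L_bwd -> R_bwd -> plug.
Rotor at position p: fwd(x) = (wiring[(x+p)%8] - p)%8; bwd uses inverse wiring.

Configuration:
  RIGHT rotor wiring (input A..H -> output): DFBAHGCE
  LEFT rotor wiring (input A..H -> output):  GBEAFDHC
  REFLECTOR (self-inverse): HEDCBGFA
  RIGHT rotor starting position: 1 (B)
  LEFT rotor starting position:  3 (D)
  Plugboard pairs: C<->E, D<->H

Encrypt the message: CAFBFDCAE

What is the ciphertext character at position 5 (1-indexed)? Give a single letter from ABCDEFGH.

Char 1 ('C'): step: R->2, L=3; C->plug->E->R->A->L->F->refl->G->L'->G->R'->B->plug->B
Char 2 ('A'): step: R->3, L=3; A->plug->A->R->F->L->D->refl->C->L'->B->R'->E->plug->C
Char 3 ('F'): step: R->4, L=3; F->plug->F->R->B->L->C->refl->D->L'->F->R'->G->plug->G
Char 4 ('B'): step: R->5, L=3; B->plug->B->R->F->L->D->refl->C->L'->B->R'->A->plug->A
Char 5 ('F'): step: R->6, L=3; F->plug->F->R->C->L->A->refl->H->L'->E->R'->A->plug->A

A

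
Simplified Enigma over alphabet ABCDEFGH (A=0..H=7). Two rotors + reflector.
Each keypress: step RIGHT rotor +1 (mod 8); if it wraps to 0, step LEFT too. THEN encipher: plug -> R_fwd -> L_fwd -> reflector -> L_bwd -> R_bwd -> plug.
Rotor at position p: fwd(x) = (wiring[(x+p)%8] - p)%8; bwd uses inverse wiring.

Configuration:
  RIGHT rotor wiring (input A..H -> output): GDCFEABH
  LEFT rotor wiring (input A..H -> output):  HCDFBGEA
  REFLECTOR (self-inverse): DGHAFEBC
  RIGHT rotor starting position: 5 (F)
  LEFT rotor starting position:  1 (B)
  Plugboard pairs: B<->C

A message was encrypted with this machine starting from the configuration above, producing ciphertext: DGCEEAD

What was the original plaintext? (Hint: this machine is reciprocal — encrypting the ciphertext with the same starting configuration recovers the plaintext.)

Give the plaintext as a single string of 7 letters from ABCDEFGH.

Answer: AEACHEG

Derivation:
Char 1 ('D'): step: R->6, L=1; D->plug->D->R->F->L->D->refl->A->L'->D->R'->A->plug->A
Char 2 ('G'): step: R->7, L=1; G->plug->G->R->B->L->C->refl->H->L'->G->R'->E->plug->E
Char 3 ('C'): step: R->0, L->2 (L advanced); C->plug->B->R->D->L->E->refl->F->L'->G->R'->A->plug->A
Char 4 ('E'): step: R->1, L=2; E->plug->E->R->H->L->A->refl->D->L'->B->R'->B->plug->C
Char 5 ('E'): step: R->2, L=2; E->plug->E->R->H->L->A->refl->D->L'->B->R'->H->plug->H
Char 6 ('A'): step: R->3, L=2; A->plug->A->R->C->L->H->refl->C->L'->E->R'->E->plug->E
Char 7 ('D'): step: R->4, L=2; D->plug->D->R->D->L->E->refl->F->L'->G->R'->G->plug->G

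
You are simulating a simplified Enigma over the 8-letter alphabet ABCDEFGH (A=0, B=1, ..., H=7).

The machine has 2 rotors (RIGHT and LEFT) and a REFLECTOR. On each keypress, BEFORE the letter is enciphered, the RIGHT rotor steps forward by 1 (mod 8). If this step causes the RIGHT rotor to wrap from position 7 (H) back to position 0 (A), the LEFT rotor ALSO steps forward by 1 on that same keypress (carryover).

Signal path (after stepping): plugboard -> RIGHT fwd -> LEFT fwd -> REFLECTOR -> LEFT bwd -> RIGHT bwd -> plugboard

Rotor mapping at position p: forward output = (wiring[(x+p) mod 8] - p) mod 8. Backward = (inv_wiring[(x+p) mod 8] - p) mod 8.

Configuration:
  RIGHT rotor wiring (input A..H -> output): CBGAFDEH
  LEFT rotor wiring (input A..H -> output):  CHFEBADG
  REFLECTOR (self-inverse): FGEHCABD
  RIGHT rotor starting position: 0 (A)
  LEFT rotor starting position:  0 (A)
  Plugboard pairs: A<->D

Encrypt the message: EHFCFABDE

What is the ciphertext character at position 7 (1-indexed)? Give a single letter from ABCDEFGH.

Char 1 ('E'): step: R->1, L=0; E->plug->E->R->C->L->F->refl->A->L'->F->R'->B->plug->B
Char 2 ('H'): step: R->2, L=0; H->plug->H->R->H->L->G->refl->B->L'->E->R'->A->plug->D
Char 3 ('F'): step: R->3, L=0; F->plug->F->R->H->L->G->refl->B->L'->E->R'->E->plug->E
Char 4 ('C'): step: R->4, L=0; C->plug->C->R->A->L->C->refl->E->L'->D->R'->D->plug->A
Char 5 ('F'): step: R->5, L=0; F->plug->F->R->B->L->H->refl->D->L'->G->R'->A->plug->D
Char 6 ('A'): step: R->6, L=0; A->plug->D->R->D->L->E->refl->C->L'->A->R'->E->plug->E
Char 7 ('B'): step: R->7, L=0; B->plug->B->R->D->L->E->refl->C->L'->A->R'->A->plug->D

D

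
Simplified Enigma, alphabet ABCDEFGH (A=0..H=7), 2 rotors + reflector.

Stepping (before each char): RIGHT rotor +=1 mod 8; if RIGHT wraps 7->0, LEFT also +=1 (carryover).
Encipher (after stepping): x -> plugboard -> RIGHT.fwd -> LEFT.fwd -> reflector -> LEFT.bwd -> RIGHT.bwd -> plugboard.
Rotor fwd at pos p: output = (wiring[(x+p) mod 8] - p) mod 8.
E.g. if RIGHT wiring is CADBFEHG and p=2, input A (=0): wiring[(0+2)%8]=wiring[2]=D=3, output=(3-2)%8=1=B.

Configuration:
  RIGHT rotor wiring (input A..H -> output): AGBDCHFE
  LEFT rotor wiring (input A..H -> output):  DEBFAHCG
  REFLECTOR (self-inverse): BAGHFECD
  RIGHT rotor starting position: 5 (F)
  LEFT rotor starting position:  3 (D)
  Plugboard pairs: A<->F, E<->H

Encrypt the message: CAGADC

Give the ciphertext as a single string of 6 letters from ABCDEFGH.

Char 1 ('C'): step: R->6, L=3; C->plug->C->R->C->L->E->refl->F->L'->B->R'->H->plug->E
Char 2 ('A'): step: R->7, L=3; A->plug->F->R->D->L->H->refl->D->L'->E->R'->E->plug->H
Char 3 ('G'): step: R->0, L->4 (L advanced); G->plug->G->R->F->L->A->refl->B->L'->H->R'->F->plug->A
Char 4 ('A'): step: R->1, L=4; A->plug->F->R->E->L->H->refl->D->L'->B->R'->D->plug->D
Char 5 ('D'): step: R->2, L=4; D->plug->D->R->F->L->A->refl->B->L'->H->R'->A->plug->F
Char 6 ('C'): step: R->3, L=4; C->plug->C->R->E->L->H->refl->D->L'->B->R'->E->plug->H

Answer: EHADFH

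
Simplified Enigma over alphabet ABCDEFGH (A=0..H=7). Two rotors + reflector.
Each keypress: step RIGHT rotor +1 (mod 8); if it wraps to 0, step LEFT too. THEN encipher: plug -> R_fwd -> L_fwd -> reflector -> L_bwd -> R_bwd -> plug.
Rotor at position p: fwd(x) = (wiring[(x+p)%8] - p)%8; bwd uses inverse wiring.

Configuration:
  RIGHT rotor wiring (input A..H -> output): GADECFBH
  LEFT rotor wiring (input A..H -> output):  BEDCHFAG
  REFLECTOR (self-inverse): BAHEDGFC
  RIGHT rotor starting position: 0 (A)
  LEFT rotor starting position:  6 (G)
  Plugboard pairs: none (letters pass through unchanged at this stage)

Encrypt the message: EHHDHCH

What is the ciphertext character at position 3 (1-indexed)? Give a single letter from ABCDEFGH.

Char 1 ('E'): step: R->1, L=6; E->plug->E->R->E->L->F->refl->G->L'->D->R'->C->plug->C
Char 2 ('H'): step: R->2, L=6; H->plug->H->R->G->L->B->refl->A->L'->B->R'->A->plug->A
Char 3 ('H'): step: R->3, L=6; H->plug->H->R->A->L->C->refl->H->L'->H->R'->B->plug->B

B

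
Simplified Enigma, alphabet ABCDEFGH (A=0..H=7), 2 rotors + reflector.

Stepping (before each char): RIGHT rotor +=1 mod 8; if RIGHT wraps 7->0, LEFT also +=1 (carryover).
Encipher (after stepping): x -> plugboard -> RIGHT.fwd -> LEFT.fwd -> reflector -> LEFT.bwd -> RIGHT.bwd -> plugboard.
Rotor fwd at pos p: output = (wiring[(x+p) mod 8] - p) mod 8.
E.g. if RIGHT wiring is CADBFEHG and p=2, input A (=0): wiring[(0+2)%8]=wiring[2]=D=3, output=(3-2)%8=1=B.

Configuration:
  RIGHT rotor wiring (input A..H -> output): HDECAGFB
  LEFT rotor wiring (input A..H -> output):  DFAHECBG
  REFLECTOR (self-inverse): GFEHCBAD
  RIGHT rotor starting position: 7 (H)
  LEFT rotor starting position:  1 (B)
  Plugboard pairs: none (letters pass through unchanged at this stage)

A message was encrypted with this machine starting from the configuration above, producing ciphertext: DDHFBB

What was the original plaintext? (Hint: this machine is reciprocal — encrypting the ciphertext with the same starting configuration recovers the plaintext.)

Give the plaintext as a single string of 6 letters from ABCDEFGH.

Answer: GFCADH

Derivation:
Char 1 ('D'): step: R->0, L->2 (L advanced); D->plug->D->R->C->L->C->refl->E->L'->F->R'->G->plug->G
Char 2 ('D'): step: R->1, L=2; D->plug->D->R->H->L->D->refl->H->L'->E->R'->F->plug->F
Char 3 ('H'): step: R->2, L=2; H->plug->H->R->B->L->F->refl->B->L'->G->R'->C->plug->C
Char 4 ('F'): step: R->3, L=2; F->plug->F->R->E->L->H->refl->D->L'->H->R'->A->plug->A
Char 5 ('B'): step: R->4, L=2; B->plug->B->R->C->L->C->refl->E->L'->F->R'->D->plug->D
Char 6 ('B'): step: R->5, L=2; B->plug->B->R->A->L->G->refl->A->L'->D->R'->H->plug->H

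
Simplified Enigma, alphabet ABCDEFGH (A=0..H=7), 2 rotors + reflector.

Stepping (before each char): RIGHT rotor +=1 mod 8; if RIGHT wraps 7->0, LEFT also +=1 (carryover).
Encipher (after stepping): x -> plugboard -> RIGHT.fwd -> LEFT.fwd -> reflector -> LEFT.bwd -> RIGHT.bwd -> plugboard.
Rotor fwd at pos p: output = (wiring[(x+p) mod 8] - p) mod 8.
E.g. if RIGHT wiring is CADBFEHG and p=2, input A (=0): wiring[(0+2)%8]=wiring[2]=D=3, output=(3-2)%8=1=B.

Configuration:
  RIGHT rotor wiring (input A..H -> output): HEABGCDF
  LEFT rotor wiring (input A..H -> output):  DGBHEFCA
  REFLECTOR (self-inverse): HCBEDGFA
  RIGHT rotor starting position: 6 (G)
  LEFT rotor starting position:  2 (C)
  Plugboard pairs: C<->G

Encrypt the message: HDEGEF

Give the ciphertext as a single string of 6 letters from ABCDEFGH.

Answer: BFFBCB

Derivation:
Char 1 ('H'): step: R->7, L=2; H->plug->H->R->E->L->A->refl->H->L'->A->R'->B->plug->B
Char 2 ('D'): step: R->0, L->3 (L advanced); D->plug->D->R->B->L->B->refl->C->L'->C->R'->F->plug->F
Char 3 ('E'): step: R->1, L=3; E->plug->E->R->B->L->B->refl->C->L'->C->R'->F->plug->F
Char 4 ('G'): step: R->2, L=3; G->plug->C->R->E->L->F->refl->G->L'->H->R'->B->plug->B
Char 5 ('E'): step: R->3, L=3; E->plug->E->R->C->L->C->refl->B->L'->B->R'->G->plug->C
Char 6 ('F'): step: R->4, L=3; F->plug->F->R->A->L->E->refl->D->L'->G->R'->B->plug->B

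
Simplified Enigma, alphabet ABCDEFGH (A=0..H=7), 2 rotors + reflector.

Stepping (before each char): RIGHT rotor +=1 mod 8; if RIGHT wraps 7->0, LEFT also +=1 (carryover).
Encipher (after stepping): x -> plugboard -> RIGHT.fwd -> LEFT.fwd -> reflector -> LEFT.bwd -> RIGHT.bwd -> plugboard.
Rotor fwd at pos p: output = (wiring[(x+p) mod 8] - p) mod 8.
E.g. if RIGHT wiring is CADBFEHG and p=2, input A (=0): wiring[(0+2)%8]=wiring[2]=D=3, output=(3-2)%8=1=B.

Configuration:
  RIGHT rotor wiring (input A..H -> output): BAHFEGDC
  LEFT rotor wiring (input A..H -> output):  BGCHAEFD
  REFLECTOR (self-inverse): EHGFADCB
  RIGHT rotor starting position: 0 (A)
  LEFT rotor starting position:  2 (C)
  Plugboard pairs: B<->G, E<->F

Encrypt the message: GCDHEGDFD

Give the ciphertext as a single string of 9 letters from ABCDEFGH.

Char 1 ('G'): step: R->1, L=2; G->plug->B->R->G->L->H->refl->B->L'->F->R'->E->plug->F
Char 2 ('C'): step: R->2, L=2; C->plug->C->R->C->L->G->refl->C->L'->D->R'->B->plug->G
Char 3 ('D'): step: R->3, L=2; D->plug->D->R->A->L->A->refl->E->L'->H->R'->E->plug->F
Char 4 ('H'): step: R->4, L=2; H->plug->H->R->B->L->F->refl->D->L'->E->R'->F->plug->E
Char 5 ('E'): step: R->5, L=2; E->plug->F->R->C->L->G->refl->C->L'->D->R'->E->plug->F
Char 6 ('G'): step: R->6, L=2; G->plug->B->R->E->L->D->refl->F->L'->B->R'->E->plug->F
Char 7 ('D'): step: R->7, L=2; D->plug->D->R->A->L->A->refl->E->L'->H->R'->G->plug->B
Char 8 ('F'): step: R->0, L->3 (L advanced); F->plug->E->R->E->L->A->refl->E->L'->A->R'->B->plug->G
Char 9 ('D'): step: R->1, L=3; D->plug->D->R->D->L->C->refl->G->L'->F->R'->E->plug->F

Answer: FGFEFFBGF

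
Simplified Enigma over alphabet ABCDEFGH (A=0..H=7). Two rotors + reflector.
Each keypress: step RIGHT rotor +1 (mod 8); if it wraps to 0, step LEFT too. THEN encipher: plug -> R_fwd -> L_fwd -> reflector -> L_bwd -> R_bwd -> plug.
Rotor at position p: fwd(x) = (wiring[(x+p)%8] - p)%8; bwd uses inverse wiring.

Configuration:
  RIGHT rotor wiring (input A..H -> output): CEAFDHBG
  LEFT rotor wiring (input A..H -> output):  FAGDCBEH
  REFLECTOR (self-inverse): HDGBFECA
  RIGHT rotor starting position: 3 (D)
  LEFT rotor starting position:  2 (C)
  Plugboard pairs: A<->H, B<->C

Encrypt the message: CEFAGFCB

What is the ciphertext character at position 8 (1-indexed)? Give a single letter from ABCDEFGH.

Char 1 ('C'): step: R->4, L=2; C->plug->B->R->D->L->H->refl->A->L'->C->R'->D->plug->D
Char 2 ('E'): step: R->5, L=2; E->plug->E->R->H->L->G->refl->C->L'->E->R'->B->plug->C
Char 3 ('F'): step: R->6, L=2; F->plug->F->R->H->L->G->refl->C->L'->E->R'->C->plug->B
Char 4 ('A'): step: R->7, L=2; A->plug->H->R->C->L->A->refl->H->L'->D->R'->B->plug->C
Char 5 ('G'): step: R->0, L->3 (L advanced); G->plug->G->R->B->L->H->refl->A->L'->A->R'->C->plug->B
Char 6 ('F'): step: R->1, L=3; F->plug->F->R->A->L->A->refl->H->L'->B->R'->H->plug->A
Char 7 ('C'): step: R->2, L=3; C->plug->B->R->D->L->B->refl->D->L'->H->R'->E->plug->E
Char 8 ('B'): step: R->3, L=3; B->plug->C->R->E->L->E->refl->F->L'->G->R'->D->plug->D

D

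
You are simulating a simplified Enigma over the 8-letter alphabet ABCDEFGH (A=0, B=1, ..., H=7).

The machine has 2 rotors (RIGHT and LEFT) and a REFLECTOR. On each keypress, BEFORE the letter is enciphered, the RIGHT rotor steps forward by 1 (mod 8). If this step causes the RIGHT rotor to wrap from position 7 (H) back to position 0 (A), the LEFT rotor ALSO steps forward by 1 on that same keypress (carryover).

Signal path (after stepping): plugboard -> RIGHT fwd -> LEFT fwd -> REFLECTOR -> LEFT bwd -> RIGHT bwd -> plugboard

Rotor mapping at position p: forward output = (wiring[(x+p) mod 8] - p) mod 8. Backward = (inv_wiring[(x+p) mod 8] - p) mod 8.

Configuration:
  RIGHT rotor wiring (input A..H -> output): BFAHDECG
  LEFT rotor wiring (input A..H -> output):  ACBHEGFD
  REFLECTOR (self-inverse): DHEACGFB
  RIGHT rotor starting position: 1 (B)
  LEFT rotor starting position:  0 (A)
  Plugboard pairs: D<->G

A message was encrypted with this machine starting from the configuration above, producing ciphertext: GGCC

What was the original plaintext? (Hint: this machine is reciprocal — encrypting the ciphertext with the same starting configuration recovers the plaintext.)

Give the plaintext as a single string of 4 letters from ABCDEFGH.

Answer: HBEG

Derivation:
Char 1 ('G'): step: R->2, L=0; G->plug->D->R->C->L->B->refl->H->L'->D->R'->H->plug->H
Char 2 ('G'): step: R->3, L=0; G->plug->D->R->H->L->D->refl->A->L'->A->R'->B->plug->B
Char 3 ('C'): step: R->4, L=0; C->plug->C->R->G->L->F->refl->G->L'->F->R'->E->plug->E
Char 4 ('C'): step: R->5, L=0; C->plug->C->R->B->L->C->refl->E->L'->E->R'->D->plug->G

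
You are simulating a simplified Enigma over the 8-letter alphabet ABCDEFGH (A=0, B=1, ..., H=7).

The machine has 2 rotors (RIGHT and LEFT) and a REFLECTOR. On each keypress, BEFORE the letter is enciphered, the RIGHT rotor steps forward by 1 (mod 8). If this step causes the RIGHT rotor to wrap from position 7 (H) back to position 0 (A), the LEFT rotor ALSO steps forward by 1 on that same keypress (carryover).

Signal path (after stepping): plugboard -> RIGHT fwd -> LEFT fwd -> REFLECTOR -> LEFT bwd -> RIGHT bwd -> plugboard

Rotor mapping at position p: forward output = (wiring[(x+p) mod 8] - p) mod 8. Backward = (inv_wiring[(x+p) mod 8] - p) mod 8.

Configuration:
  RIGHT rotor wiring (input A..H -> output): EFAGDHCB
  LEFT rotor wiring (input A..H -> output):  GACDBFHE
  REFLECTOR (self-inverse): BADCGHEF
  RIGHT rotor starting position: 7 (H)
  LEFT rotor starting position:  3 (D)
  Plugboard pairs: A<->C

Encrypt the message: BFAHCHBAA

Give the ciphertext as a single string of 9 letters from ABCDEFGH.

Answer: DHHEEBHBE

Derivation:
Char 1 ('B'): step: R->0, L->4 (L advanced); B->plug->B->R->F->L->E->refl->G->L'->G->R'->D->plug->D
Char 2 ('F'): step: R->1, L=4; F->plug->F->R->B->L->B->refl->A->L'->D->R'->H->plug->H
Char 3 ('A'): step: R->2, L=4; A->plug->C->R->B->L->B->refl->A->L'->D->R'->H->plug->H
Char 4 ('H'): step: R->3, L=4; H->plug->H->R->F->L->E->refl->G->L'->G->R'->E->plug->E
Char 5 ('C'): step: R->4, L=4; C->plug->A->R->H->L->H->refl->F->L'->A->R'->E->plug->E
Char 6 ('H'): step: R->5, L=4; H->plug->H->R->G->L->G->refl->E->L'->F->R'->B->plug->B
Char 7 ('B'): step: R->6, L=4; B->plug->B->R->D->L->A->refl->B->L'->B->R'->H->plug->H
Char 8 ('A'): step: R->7, L=4; A->plug->C->R->G->L->G->refl->E->L'->F->R'->B->plug->B
Char 9 ('A'): step: R->0, L->5 (L advanced); A->plug->C->R->A->L->A->refl->B->L'->D->R'->E->plug->E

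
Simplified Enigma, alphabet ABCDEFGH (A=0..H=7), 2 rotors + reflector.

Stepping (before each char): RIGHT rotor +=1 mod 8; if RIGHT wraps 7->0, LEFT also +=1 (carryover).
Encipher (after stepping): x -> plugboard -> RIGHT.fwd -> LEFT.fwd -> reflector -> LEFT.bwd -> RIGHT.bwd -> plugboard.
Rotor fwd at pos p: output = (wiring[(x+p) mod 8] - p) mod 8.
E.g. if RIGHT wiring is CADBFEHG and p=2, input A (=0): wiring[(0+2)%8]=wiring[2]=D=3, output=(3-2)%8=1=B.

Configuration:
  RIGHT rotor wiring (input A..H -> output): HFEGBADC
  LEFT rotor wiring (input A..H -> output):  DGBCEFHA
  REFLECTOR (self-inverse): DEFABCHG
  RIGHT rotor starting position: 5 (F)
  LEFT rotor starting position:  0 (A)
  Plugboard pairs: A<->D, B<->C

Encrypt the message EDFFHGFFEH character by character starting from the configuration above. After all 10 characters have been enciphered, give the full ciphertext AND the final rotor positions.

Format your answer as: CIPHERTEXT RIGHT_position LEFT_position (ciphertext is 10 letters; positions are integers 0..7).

Answer: BADDEFEEDF 7 1

Derivation:
Char 1 ('E'): step: R->6, L=0; E->plug->E->R->G->L->H->refl->G->L'->B->R'->C->plug->B
Char 2 ('D'): step: R->7, L=0; D->plug->A->R->D->L->C->refl->F->L'->F->R'->D->plug->A
Char 3 ('F'): step: R->0, L->1 (L advanced); F->plug->F->R->A->L->F->refl->C->L'->H->R'->A->plug->D
Char 4 ('F'): step: R->1, L=1; F->plug->F->R->C->L->B->refl->E->L'->E->R'->A->plug->D
Char 5 ('H'): step: R->2, L=1; H->plug->H->R->D->L->D->refl->A->L'->B->R'->E->plug->E
Char 6 ('G'): step: R->3, L=1; G->plug->G->R->C->L->B->refl->E->L'->E->R'->F->plug->F
Char 7 ('F'): step: R->4, L=1; F->plug->F->R->B->L->A->refl->D->L'->D->R'->E->plug->E
Char 8 ('F'): step: R->5, L=1; F->plug->F->R->H->L->C->refl->F->L'->A->R'->E->plug->E
Char 9 ('E'): step: R->6, L=1; E->plug->E->R->G->L->H->refl->G->L'->F->R'->A->plug->D
Char 10 ('H'): step: R->7, L=1; H->plug->H->R->E->L->E->refl->B->L'->C->R'->F->plug->F
Final: ciphertext=BADDEFEEDF, RIGHT=7, LEFT=1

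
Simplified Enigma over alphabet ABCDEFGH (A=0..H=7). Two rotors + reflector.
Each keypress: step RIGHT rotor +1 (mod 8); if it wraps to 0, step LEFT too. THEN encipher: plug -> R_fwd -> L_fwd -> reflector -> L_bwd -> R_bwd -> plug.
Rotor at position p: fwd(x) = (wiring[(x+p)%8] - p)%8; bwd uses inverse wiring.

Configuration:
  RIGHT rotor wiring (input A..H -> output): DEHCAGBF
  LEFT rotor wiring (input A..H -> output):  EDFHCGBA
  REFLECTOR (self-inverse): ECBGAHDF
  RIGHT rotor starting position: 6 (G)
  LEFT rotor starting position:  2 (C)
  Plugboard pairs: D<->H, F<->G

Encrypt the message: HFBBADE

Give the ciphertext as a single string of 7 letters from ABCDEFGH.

Answer: CBGCBGF

Derivation:
Char 1 ('H'): step: R->7, L=2; H->plug->D->R->A->L->D->refl->G->L'->F->R'->C->plug->C
Char 2 ('F'): step: R->0, L->3 (L advanced); F->plug->G->R->B->L->H->refl->F->L'->E->R'->B->plug->B
Char 3 ('B'): step: R->1, L=3; B->plug->B->R->G->L->A->refl->E->L'->A->R'->F->plug->G
Char 4 ('B'): step: R->2, L=3; B->plug->B->R->A->L->E->refl->A->L'->G->R'->C->plug->C
Char 5 ('A'): step: R->3, L=3; A->plug->A->R->H->L->C->refl->B->L'->F->R'->B->plug->B
Char 6 ('D'): step: R->4, L=3; D->plug->H->R->G->L->A->refl->E->L'->A->R'->F->plug->G
Char 7 ('E'): step: R->5, L=3; E->plug->E->R->H->L->C->refl->B->L'->F->R'->G->plug->F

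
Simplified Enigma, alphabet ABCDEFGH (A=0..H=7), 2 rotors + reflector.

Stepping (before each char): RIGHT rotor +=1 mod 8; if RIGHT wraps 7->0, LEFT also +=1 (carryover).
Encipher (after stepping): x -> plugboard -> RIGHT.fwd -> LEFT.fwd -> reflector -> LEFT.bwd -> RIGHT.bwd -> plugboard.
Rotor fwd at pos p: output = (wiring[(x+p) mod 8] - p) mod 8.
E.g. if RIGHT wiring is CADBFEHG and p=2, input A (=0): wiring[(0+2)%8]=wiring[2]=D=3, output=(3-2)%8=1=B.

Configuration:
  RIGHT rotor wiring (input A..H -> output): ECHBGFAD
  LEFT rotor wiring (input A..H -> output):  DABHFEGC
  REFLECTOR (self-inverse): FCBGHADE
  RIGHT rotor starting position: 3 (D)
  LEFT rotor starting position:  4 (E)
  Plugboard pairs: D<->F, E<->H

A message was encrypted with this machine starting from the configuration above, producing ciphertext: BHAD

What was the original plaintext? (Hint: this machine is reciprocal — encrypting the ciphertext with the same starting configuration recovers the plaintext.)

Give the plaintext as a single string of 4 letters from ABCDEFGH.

Char 1 ('B'): step: R->4, L=4; B->plug->B->R->B->L->A->refl->F->L'->G->R'->F->plug->D
Char 2 ('H'): step: R->5, L=4; H->plug->E->R->F->L->E->refl->H->L'->E->R'->G->plug->G
Char 3 ('A'): step: R->6, L=4; A->plug->A->R->C->L->C->refl->B->L'->A->R'->G->plug->G
Char 4 ('D'): step: R->7, L=4; D->plug->F->R->H->L->D->refl->G->L'->D->R'->C->plug->C

Answer: DGGC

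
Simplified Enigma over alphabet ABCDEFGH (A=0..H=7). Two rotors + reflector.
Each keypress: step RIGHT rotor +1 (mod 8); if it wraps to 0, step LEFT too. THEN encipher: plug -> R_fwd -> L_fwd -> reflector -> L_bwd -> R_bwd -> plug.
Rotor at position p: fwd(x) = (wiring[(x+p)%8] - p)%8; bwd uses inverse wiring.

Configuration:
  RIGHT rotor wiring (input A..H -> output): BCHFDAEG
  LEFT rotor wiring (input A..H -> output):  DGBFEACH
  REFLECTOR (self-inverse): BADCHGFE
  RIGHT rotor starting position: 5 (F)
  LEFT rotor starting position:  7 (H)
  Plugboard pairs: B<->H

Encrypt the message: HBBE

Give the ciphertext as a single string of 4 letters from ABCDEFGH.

Char 1 ('H'): step: R->6, L=7; H->plug->B->R->A->L->A->refl->B->L'->G->R'->A->plug->A
Char 2 ('B'): step: R->7, L=7; B->plug->H->R->F->L->F->refl->G->L'->E->R'->F->plug->F
Char 3 ('B'): step: R->0, L->0 (L advanced); B->plug->H->R->G->L->C->refl->D->L'->A->R'->F->plug->F
Char 4 ('E'): step: R->1, L=0; E->plug->E->R->H->L->H->refl->E->L'->E->R'->C->plug->C

Answer: AFFC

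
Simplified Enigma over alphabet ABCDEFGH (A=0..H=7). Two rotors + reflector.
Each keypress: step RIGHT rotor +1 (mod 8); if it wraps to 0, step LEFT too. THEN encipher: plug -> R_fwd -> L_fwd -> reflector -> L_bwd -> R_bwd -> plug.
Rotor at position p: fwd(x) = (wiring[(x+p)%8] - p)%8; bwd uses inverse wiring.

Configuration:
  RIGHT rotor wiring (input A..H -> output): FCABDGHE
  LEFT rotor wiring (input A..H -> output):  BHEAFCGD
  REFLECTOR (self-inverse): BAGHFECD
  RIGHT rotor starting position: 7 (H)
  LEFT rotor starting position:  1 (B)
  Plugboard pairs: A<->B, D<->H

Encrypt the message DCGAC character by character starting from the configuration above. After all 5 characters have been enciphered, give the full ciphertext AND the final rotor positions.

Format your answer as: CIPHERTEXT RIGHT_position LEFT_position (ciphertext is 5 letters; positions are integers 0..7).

Char 1 ('D'): step: R->0, L->2 (L advanced); D->plug->H->R->E->L->E->refl->F->L'->H->R'->G->plug->G
Char 2 ('C'): step: R->1, L=2; C->plug->C->R->A->L->C->refl->G->L'->B->R'->A->plug->B
Char 3 ('G'): step: R->2, L=2; G->plug->G->R->D->L->A->refl->B->L'->F->R'->E->plug->E
Char 4 ('A'): step: R->3, L=2; A->plug->B->R->A->L->C->refl->G->L'->B->R'->E->plug->E
Char 5 ('C'): step: R->4, L=2; C->plug->C->R->D->L->A->refl->B->L'->F->R'->H->plug->D
Final: ciphertext=GBEED, RIGHT=4, LEFT=2

Answer: GBEED 4 2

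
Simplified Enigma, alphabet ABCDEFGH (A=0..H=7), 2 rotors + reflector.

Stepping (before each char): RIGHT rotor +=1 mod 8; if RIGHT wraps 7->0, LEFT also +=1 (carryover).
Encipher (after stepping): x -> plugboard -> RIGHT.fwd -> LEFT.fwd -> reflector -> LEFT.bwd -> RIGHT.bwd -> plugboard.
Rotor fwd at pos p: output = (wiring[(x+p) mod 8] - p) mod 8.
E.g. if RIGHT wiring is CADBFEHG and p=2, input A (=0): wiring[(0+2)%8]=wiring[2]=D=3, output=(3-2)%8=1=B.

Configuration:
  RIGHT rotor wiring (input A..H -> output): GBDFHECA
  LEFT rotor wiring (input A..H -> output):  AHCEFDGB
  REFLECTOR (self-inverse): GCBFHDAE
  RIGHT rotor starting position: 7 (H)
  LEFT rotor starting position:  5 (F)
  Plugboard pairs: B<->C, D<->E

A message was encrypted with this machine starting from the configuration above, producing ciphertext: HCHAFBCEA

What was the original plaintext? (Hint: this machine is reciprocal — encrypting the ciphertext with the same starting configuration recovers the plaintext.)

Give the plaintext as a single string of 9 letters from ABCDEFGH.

Char 1 ('H'): step: R->0, L->6 (L advanced); H->plug->H->R->A->L->A->refl->G->L'->F->R'->D->plug->E
Char 2 ('C'): step: R->1, L=6; C->plug->B->R->C->L->C->refl->B->L'->D->R'->E->plug->D
Char 3 ('H'): step: R->2, L=6; H->plug->H->R->H->L->F->refl->D->L'->B->R'->A->plug->A
Char 4 ('A'): step: R->3, L=6; A->plug->A->R->C->L->C->refl->B->L'->D->R'->F->plug->F
Char 5 ('F'): step: R->4, L=6; F->plug->F->R->F->L->G->refl->A->L'->A->R'->B->plug->C
Char 6 ('B'): step: R->5, L=6; B->plug->C->R->D->L->B->refl->C->L'->C->R'->H->plug->H
Char 7 ('C'): step: R->6, L=6; C->plug->B->R->C->L->C->refl->B->L'->D->R'->D->plug->E
Char 8 ('E'): step: R->7, L=6; E->plug->D->R->E->L->E->refl->H->L'->G->R'->E->plug->D
Char 9 ('A'): step: R->0, L->7 (L advanced); A->plug->A->R->G->L->E->refl->H->L'->H->R'->E->plug->D

Answer: EDAFCHEDD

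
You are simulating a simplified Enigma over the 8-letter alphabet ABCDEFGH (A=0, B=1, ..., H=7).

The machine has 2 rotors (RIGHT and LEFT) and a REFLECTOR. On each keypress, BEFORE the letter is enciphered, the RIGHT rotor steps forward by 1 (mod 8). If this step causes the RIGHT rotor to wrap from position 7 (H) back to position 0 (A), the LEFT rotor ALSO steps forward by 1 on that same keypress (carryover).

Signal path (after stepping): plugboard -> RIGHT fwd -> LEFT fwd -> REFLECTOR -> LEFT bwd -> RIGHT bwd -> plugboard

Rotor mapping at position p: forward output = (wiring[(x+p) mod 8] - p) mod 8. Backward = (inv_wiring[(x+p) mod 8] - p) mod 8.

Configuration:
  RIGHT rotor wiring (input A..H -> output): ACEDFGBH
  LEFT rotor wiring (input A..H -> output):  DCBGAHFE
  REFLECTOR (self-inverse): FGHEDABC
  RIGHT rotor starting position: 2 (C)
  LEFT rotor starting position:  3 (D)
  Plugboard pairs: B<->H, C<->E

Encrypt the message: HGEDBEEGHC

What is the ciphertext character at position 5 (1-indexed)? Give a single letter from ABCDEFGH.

Char 1 ('H'): step: R->3, L=3; H->plug->B->R->C->L->E->refl->D->L'->A->R'->A->plug->A
Char 2 ('G'): step: R->4, L=3; G->plug->G->R->A->L->D->refl->E->L'->C->R'->B->plug->H
Char 3 ('E'): step: R->5, L=3; E->plug->C->R->C->L->E->refl->D->L'->A->R'->H->plug->B
Char 4 ('D'): step: R->6, L=3; D->plug->D->R->E->L->B->refl->G->L'->H->R'->G->plug->G
Char 5 ('B'): step: R->7, L=3; B->plug->H->R->C->L->E->refl->D->L'->A->R'->A->plug->A

A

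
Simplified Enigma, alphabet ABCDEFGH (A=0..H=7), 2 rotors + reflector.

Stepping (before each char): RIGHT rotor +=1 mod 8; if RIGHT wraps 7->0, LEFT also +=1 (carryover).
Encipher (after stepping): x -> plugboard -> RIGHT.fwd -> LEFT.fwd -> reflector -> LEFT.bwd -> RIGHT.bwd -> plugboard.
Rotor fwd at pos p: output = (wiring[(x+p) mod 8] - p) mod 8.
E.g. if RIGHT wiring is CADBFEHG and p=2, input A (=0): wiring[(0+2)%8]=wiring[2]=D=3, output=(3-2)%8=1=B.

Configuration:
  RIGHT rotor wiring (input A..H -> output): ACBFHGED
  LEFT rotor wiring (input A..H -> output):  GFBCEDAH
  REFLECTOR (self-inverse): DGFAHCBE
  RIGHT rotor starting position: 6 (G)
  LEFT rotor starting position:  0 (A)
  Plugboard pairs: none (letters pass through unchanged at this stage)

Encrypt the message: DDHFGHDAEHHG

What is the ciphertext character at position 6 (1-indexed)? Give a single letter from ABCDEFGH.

Char 1 ('D'): step: R->7, L=0; D->plug->D->R->C->L->B->refl->G->L'->A->R'->F->plug->F
Char 2 ('D'): step: R->0, L->1 (L advanced); D->plug->D->R->F->L->H->refl->E->L'->A->R'->A->plug->A
Char 3 ('H'): step: R->1, L=1; H->plug->H->R->H->L->F->refl->C->L'->E->R'->C->plug->C
Char 4 ('F'): step: R->2, L=1; F->plug->F->R->B->L->A->refl->D->L'->D->R'->B->plug->B
Char 5 ('G'): step: R->3, L=1; G->plug->G->R->H->L->F->refl->C->L'->E->R'->B->plug->B
Char 6 ('H'): step: R->4, L=1; H->plug->H->R->B->L->A->refl->D->L'->D->R'->A->plug->A

A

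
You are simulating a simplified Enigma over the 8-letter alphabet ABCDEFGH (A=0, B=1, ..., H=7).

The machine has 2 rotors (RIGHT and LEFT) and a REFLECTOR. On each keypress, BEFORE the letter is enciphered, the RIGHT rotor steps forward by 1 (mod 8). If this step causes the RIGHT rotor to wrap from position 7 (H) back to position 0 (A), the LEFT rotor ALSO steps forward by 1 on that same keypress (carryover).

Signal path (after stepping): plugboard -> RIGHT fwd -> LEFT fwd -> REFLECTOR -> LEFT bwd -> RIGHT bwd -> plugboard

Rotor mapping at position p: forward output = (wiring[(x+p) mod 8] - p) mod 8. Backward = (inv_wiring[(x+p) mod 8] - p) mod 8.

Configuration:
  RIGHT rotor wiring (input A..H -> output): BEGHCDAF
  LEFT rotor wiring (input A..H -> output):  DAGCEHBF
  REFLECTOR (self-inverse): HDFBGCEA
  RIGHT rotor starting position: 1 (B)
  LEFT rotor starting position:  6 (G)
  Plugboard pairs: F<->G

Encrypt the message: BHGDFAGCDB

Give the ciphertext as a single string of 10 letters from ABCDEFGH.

Answer: EEBGGCCACD

Derivation:
Char 1 ('B'): step: R->2, L=6; B->plug->B->R->F->L->E->refl->G->L'->G->R'->E->plug->E
Char 2 ('H'): step: R->3, L=6; H->plug->H->R->D->L->C->refl->F->L'->C->R'->E->plug->E
Char 3 ('G'): step: R->4, L=6; G->plug->F->R->A->L->D->refl->B->L'->H->R'->B->plug->B
Char 4 ('D'): step: R->5, L=6; D->plug->D->R->E->L->A->refl->H->L'->B->R'->F->plug->G
Char 5 ('F'): step: R->6, L=6; F->plug->G->R->E->L->A->refl->H->L'->B->R'->F->plug->G
Char 6 ('A'): step: R->7, L=6; A->plug->A->R->G->L->G->refl->E->L'->F->R'->C->plug->C
Char 7 ('G'): step: R->0, L->7 (L advanced); G->plug->F->R->D->L->H->refl->A->L'->G->R'->C->plug->C
Char 8 ('C'): step: R->1, L=7; C->plug->C->R->G->L->A->refl->H->L'->D->R'->A->plug->A
Char 9 ('D'): step: R->2, L=7; D->plug->D->R->B->L->E->refl->G->L'->A->R'->C->plug->C
Char 10 ('B'): step: R->3, L=7; B->plug->B->R->H->L->C->refl->F->L'->F->R'->D->plug->D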